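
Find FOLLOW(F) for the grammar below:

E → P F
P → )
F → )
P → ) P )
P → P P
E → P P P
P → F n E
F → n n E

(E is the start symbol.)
To compute FOLLOW(F), find every occurrence of F on a right-hand side N → α F β: add FIRST(β) \ {ε}, and if β is empty or nullable also add FOLLOW(N). Iterate to a fixed point.

In E → P F: F is at the end, add FOLLOW(E)
In P → F n E: F is followed by n E, add FIRST(n E) \ {ε} = { 'n' }

The FOLLOW sets referred to above (computed the same way, to a fixed point):
  FOLLOW(E) = { $, ')', 'n' }

Taking the union: FOLLOW(F) = { $, ')', 'n' }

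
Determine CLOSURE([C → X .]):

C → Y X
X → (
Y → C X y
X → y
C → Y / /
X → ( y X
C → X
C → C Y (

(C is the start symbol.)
Start with: [C → X .]
The dot is at the end, so nothing is added.

CLOSURE = { [C → X .] }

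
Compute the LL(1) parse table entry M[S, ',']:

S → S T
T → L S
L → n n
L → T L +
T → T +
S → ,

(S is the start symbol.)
To find M[S, ','], we find productions for S where ',' is in the predict set (PREDICT(N → α) = (FIRST(α) \ {ε}) ∪ (FOLLOW(N) if α ⇒* ε)).

Relevant sets:
  FIRST(S) = { ',' }

S → S T: PREDICT = { ',' }
  ',' is in predict set, so this production goes in M[S, ',']
S → ,: PREDICT = { ',' }
  ',' is in predict set, so this production goes in M[S, ',']

M[S, ','] = S → S T, S → ,  (a multiply-defined cell — the grammar is not LL(1))

Answer: S → S T, S → ,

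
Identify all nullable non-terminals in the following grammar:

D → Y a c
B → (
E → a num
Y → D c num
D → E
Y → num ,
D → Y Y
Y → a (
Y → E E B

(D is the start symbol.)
None

A non-terminal is nullable if it can derive ε (the empty string): either it has an ε-production, or it has a production whose right-hand side consists entirely of nullable non-terminals.

There are no ε-productions, so no non-terminal can derive ε.
No non-terminals are nullable.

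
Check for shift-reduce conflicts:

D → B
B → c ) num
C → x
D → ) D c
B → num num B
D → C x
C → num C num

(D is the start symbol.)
No shift-reduce conflicts

Augment with D' → D and build the canonical LR(0) collection (I0 = CLOSURE({[D' → . D]}), then GOTO on every symbol after a dot until no new states appear). It has 17 states:
  I0: { [B → . c ) num], [B → . num num B], [C → . num C num], [C → . x], [D → . ) D c], [D → . B], [D → . C x], [D' → . D] }  — shift
  I1: { [B → . c ) num], [B → . num num B], [C → . num C num], [C → . x], [D → ) . D c], [D → . ) D c], [D → . B], [D → . C x] }  — shift
  I2: { [D → B .] }  — reduce
  I3: { [D → C . x] }  — shift
  I4: { [D' → D .] }  — accept
  I5: { [B → c . ) num] }  — shift
  I6: { [B → num . num B], [C → . num C num], [C → . x], [C → num . C num] }  — shift
  I7: { [C → x .] }  — reduce
  I8: { [C → num C . num] }  — shift
  I9: { [B → . c ) num], [B → . num num B], [B → num num . B], [C → . num C num], [C → . x], [C → num . C num] }  — shift
  I10: { [B → num num B .] }  — reduce
  I11: { [C → num C num .] }  — reduce
  I12: { [B → c ) . num] }  — shift
  I13: { [B → c ) num .] }  — reduce
  I14: { [D → C x .] }  — reduce
  I15: { [D → ) D . c] }  — shift
  I16: { [D → ) D c .] }  — reduce

No state contains both a complete item and a shift item.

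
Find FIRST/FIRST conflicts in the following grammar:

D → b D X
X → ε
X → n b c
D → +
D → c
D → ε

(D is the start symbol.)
No FIRST/FIRST conflicts.

A FIRST/FIRST conflict occurs when two productions N → α and N → β for the same non-terminal have FIRST(α) ∩ FIRST(β) ≠ ∅ (with ε ∈ FIRST of a nullable right-hand side, so two nullable alternatives also conflict).

Productions for D:
  D → b D X: FIRST = { 'b' }
  D → +: FIRST = { '+' }
  D → c: FIRST = { 'c' }
  D → ε: FIRST = { ε }
Productions for X:
  X → ε: FIRST = { ε }
  X → n b c: FIRST = { 'n' }

All alternatives of each non-terminal have pairwise disjoint FIRST sets.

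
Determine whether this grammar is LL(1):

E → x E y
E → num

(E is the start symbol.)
For E:
  PREDICT(E → x E y) = { 'x' }
  PREDICT(E → num) = { 'num' }

All predict sets are disjoint. The grammar IS LL(1).

Answer: Yes, the grammar is LL(1).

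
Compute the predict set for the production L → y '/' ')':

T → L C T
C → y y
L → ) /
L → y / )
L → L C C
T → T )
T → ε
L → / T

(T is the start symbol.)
PREDICT(L → y '/' ')') = (FIRST(RHS) \ {ε}) ∪ (FOLLOW(L) if ε ∈ FIRST(RHS), i.e. RHS ⇒* ε)
FIRST(y '/' ')') = { 'y' }
ε ∉ FIRST(y '/' ')'), so FOLLOW(L) is not added.
PREDICT(L → y '/' ')') = { 'y' }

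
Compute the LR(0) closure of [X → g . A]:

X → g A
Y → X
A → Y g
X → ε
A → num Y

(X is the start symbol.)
{ [A → . Y g], [A → . num Y], [X → . g A], [X → .], [X → g . A], [Y → . X] }

To compute CLOSURE, for each item [A → α.Bβ] where B is a non-terminal, add [B → .γ] for all productions B → γ; repeat for the newly added items until nothing changes.

Start with: [X → g . A]
  [X → g . A] has the dot before A: add [A → . Y g], [A → . num Y]
  [A → . Y g] has the dot before Y: add [Y → . X]
  [Y → . X] has the dot before X: add [X → . g A], [X → .]
No further items can be added.

CLOSURE = { [A → . Y g], [A → . num Y], [X → . g A], [X → .], [X → g . A], [Y → . X] }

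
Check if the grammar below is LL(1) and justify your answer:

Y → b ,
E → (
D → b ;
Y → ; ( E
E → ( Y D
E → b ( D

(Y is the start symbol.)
A grammar is LL(1) if for each non-terminal N with multiple productions, the predict sets of those productions are pairwise disjoint, where PREDICT(N → α) = (FIRST(α) \ {ε}) ∪ (FOLLOW(N) if α ⇒* ε).

For Y:
  PREDICT(Y → b ',') = { 'b' }
  PREDICT(Y → ';' '(' E) = { ';' }
For E:
  PREDICT(E → '(') = { '(' }
  PREDICT(E → '(' Y D) = { '(' }
  PREDICT(E → b '(' D) = { 'b' }
D has a single production, so nothing to check there.

Conflict found: Predict set conflict for E: { '(' }
The grammar is NOT LL(1).

Answer: No. Predict set conflict for E: { '(' }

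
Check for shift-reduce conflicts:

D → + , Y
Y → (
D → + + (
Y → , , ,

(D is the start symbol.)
A shift-reduce conflict occurs when an LR(0) state has both:
  - a complete (reduce) item [A → α .] (dot at the end), and
  - a shift item [B → β . c γ] (dot before a terminal).

Augment with D' → D and build the canonical LR(0) collection (I0 = CLOSURE({[D' → . D]}), then GOTO on every symbol after a dot until no new states appear). It has 11 states:
  I0: { [D → . + + (], [D → . + , Y], [D' → . D] }  — shift
  I1: { [D → + . + (], [D → + . , Y] }  — shift
  I2: { [D' → D .] }  — accept
  I3: { [D → + + . (] }  — shift
  I4: { [D → + , . Y], [Y → . (], [Y → . , , ,] }  — shift
  I5: { [Y → ( .] }  — reduce
  I6: { [Y → , . , ,] }  — shift
  I7: { [D → + , Y .] }  — reduce
  I8: { [Y → , , . ,] }  — shift
  I9: { [Y → , , , .] }  — reduce
  I10: { [D → + + ( .] }  — reduce

No state contains both a complete item and a shift item.

Answer: No shift-reduce conflicts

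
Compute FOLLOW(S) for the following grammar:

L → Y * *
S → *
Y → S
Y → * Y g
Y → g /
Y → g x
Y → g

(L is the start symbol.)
{ '*', 'g' }

To compute FOLLOW(S), find every occurrence of S on a right-hand side N → α S β: add FIRST(β) \ {ε}, and if β is empty or nullable also add FOLLOW(N). Iterate to a fixed point.

In Y → S: S is at the end, add FOLLOW(Y)

The FOLLOW sets referred to above (computed the same way, to a fixed point):
  FOLLOW(Y) = { '*', 'g' }

Taking the union: FOLLOW(S) = { '*', 'g' }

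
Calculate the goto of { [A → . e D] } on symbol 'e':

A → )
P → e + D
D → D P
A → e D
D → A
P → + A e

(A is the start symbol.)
{ [A → . )], [A → . e D], [A → e . D], [D → . A], [D → . D P] }

GOTO(I, 'e') = CLOSURE({ [A → αX.β] : [A → α.Xβ] ∈ I, X = 'e' })

Items with dot before 'e', with the dot advanced:
  [A → . e D] → [A → e . D]
Closure of the advanced items:
  [A → e . D] has the dot before D: add [D → . D P], [D → . A]
  [D → . A] has the dot before A: add [A → . )], [A → . e D]

GOTO = { [A → . )], [A → . e D], [A → e . D], [D → . A], [D → . D P] }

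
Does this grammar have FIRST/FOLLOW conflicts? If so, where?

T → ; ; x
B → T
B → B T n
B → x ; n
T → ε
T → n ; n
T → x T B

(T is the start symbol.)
A FIRST/FOLLOW conflict occurs when a non-terminal N has a nullable alternative N → β (β ⇒* ε) and another alternative N → α with FIRST(α) ∩ FOLLOW(N) ≠ ∅: on such a lookahead the parser cannot decide between expanding α and letting N vanish via β.

Nullable non-terminals: B, T.
FIRST sets used below: FIRST(T) = { ';', 'n', 'x', ε }, FIRST(B) = { ';', 'n', 'x', ε }

B: nullable alternative(s) B → T; FOLLOW(B) = { $, ';', 'n', 'x' }
  B → T: FIRST \ {ε} = { ';', 'n', 'x' } — this is the only nullable alternative, skip
  B → B T n: FIRST \ {ε} = { ';', 'n', 'x' } — overlaps FOLLOW(B) on { ';', 'n', 'x' }: CONFLICT
  B → x ; n: FIRST \ {ε} = { 'x' } — overlaps FOLLOW(B) on { 'x' }: CONFLICT

T: nullable alternative(s) T → ε; FOLLOW(T) = { $, ';', 'n', 'x' }
  T → ; ; x: FIRST \ {ε} = { ';' } — overlaps FOLLOW(T) on { ';' }: CONFLICT
  T → ε: FIRST \ {ε} = { } — this is the only nullable alternative, skip
  T → n ; n: FIRST \ {ε} = { 'n' } — overlaps FOLLOW(T) on { 'n' }: CONFLICT
  T → x T B: FIRST \ {ε} = { 'x' } — overlaps FOLLOW(T) on { 'x' }: CONFLICT

So the grammar has 5 FIRST/FOLLOW conflicts (marked CONFLICT above).

Answer: Yes. T → ';' ';' x with FOLLOW(T) on { ';' }; T → n ';' n with FOLLOW(T) on { 'n' }; T → x T B with FOLLOW(T) on { 'x' }; B → B T n with FOLLOW(B) on { ';', 'n', 'x' }; B → x ';' n with FOLLOW(B) on { 'x' }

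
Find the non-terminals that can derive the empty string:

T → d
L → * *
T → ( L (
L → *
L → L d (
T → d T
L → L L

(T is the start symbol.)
None

There are no ε-productions, so no non-terminal can derive ε.
No non-terminals are nullable.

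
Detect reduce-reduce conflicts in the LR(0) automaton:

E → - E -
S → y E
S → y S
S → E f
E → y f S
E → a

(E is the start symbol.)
A reduce-reduce conflict occurs when an LR(0) state has two complete items [A → α .] and [B → β .] — both call for a reduction, and with no lookahead the parser cannot choose between them.

Augment with E' → E and build the canonical LR(0) collection (I0 = CLOSURE({[E' → . E]}), then GOTO on every symbol after a dot until no new states appear). It has 14 states:
  I0: { [E → . - E -], [E → . a], [E → . y f S], [E' → . E] }  — shift
  I1: { [E → - . E -], [E → . - E -], [E → . a], [E → . y f S] }  — shift
  I2: { [E' → E .] }  — accept
  I3: { [E → a .] }  — reduce
  I4: { [E → y . f S] }  — shift
  I5: { [E → . - E -], [E → . a], [E → . y f S], [E → y f . S], [S → . E f], [S → . y E], [S → . y S] }  — shift
  I6: { [S → E . f] }  — shift
  I7: { [E → y f S .] }  — reduce
  I8: { [E → . - E -], [E → . a], [E → . y f S], [E → y . f S], [S → . E f], [S → . y E], [S → . y S], [S → y . E], [S → y . S] }  — shift
  I9: { [S → E . f], [S → y E .] }  — shift, reduce
  I10: { [S → y S .] }  — reduce
  I11: { [S → E f .] }  — reduce
  I12: { [E → - E . -] }  — shift
  I13: { [E → - E - .] }  — reduce

No state contains more than one complete item.

Answer: No reduce-reduce conflicts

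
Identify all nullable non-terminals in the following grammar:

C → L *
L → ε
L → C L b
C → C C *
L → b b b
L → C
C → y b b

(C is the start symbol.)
A non-terminal is nullable if it can derive ε (the empty string): either it has an ε-production, or it has a production whose right-hand side consists entirely of nullable non-terminals.

ε-productions: L → ε
So L is immediately nullable.
No further non-terminal can be added: every production for the remaining non-terminals contains a terminal or a non-nullable non-terminal.
Nullable = { 'L' }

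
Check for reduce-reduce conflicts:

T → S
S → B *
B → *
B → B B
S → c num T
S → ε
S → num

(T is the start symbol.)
Yes — I9: [B → * .] vs [S → B * .]

A reduce-reduce conflict occurs when an LR(0) state has two complete items [A → α .] and [B → β .] — both call for a reduction, and with no lookahead the parser cannot choose between them.

Augment with T' → T and build the canonical LR(0) collection (I0 = CLOSURE({[T' → . T]}), then GOTO on every symbol after a dot until no new states appear). It has 11 states:
  I0: { [B → . *], [B → . B B], [S → . B *], [S → . c num T], [S → . num], [S → .], [T → . S], [T' → . T] }  — shift, reduce
  I1: { [B → * .] }  — reduce
  I2: { [B → . *], [B → . B B], [B → B . B], [S → B . *] }  — shift
  I3: { [T → S .] }  — reduce
  I4: { [T' → T .] }  — accept
  I5: { [S → c . num T] }  — shift
  I6: { [S → num .] }  — reduce
  I7: { [B → . *], [B → . B B], [S → . B *], [S → . c num T], [S → . num], [S → .], [S → c num . T], [T → . S] }  — shift, reduce
  I8: { [S → c num T .] }  — reduce
  I9: { [B → * .], [S → B * .] }  — 2 reduces
  I10: { [B → . *], [B → . B B], [B → B . B], [B → B B .] }  — shift, reduce

I9 contains complete items [B → * .], [S → B * .] — reduce-reduce conflict.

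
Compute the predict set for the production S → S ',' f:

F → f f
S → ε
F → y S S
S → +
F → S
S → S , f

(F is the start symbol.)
{ '+', ',' }

PREDICT(S → S ',' f) = (FIRST(RHS) \ {ε}) ∪ (FOLLOW(S) if ε ∈ FIRST(RHS), i.e. RHS ⇒* ε)
FIRST(S) = { '+', ',', ε }
FIRST(S ',' f) = { '+', ',' }
ε ∉ FIRST(S ',' f), so FOLLOW(S) is not added.
PREDICT(S → S ',' f) = { '+', ',' }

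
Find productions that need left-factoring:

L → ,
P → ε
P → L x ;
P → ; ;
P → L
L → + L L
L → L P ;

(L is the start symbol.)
Left-factoring is needed when two productions for the same non-terminal
share a common prefix on the right-hand side.

Productions for L:
  L → ,
  L → + L L
  L → L P ;
Productions for P:
  P → ε
  P → L x ;
  P → ; ;
  P → L

Found common prefix 'L' in productions for P

Answer: Yes, P has productions with common prefix 'L'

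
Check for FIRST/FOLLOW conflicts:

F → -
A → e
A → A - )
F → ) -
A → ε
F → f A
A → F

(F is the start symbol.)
Nullable non-terminals: A.
FIRST sets used below: FIRST(A) = { ')', '-', 'e', 'f', ε }, FIRST(F) = { ')', '-', 'f' }

A: nullable alternative(s) A → ε; FOLLOW(A) = { $, '-' }
  A → e: FIRST \ {ε} = { 'e' } — disjoint from FOLLOW(A)
  A → A - ): FIRST \ {ε} = { ')', '-', 'e', 'f' } — overlaps FOLLOW(A) on { '-' }: CONFLICT
  A → ε: FIRST \ {ε} = { } — this is the only nullable alternative, skip
  A → F: FIRST \ {ε} = { ')', '-', 'f' } — overlaps FOLLOW(A) on { '-' }: CONFLICT

F has no nullable alternative, so no FIRST/FOLLOW check is needed there.

So the grammar has 2 FIRST/FOLLOW conflicts (marked CONFLICT above).

Answer: Yes. A → A '-' ')' with FOLLOW(A) on { '-' }; A → F with FOLLOW(A) on { '-' }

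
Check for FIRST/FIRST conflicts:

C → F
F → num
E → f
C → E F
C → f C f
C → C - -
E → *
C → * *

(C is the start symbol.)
A FIRST/FIRST conflict occurs when two productions N → α and N → β for the same non-terminal have FIRST(α) ∩ FIRST(β) ≠ ∅ (with ε ∈ FIRST of a nullable right-hand side, so two nullable alternatives also conflict).

FIRST sets of the non-terminals at (or reachable through a nullable prefix from) the front of some alternative:
  FIRST(F) = { 'num' }
  FIRST(E) = { '*', 'f' }
  FIRST(C) = { '*', 'f', 'num' }

Productions for C:
  C → F: FIRST = { 'num' }
  C → E F: FIRST = { '*', 'f' }
  C → f C f: FIRST = { 'f' }
  C → C - -: FIRST = { '*', 'f', 'num' }
  C → * *: FIRST = { '*' }
Productions for E:
  E → f: FIRST = { 'f' }
  E → *: FIRST = { '*' }
F has only one production, so no FIRST/FIRST conflict is possible there.

Conflict for C: C → F and C → C - -
  Overlap: { 'num' }
Conflict for C: C → E F and C → f C f
  Overlap: { 'f' }
Conflict for C: C → E F and C → C - -
  Overlap: { '*', 'f' }
Conflict for C: C → E F and C → * *
  Overlap: { '*' }
Conflict for C: C → f C f and C → C - -
  Overlap: { 'f' }
Conflict for C: C → C - - and C → * *
  Overlap: { '*' }

Answer: Yes. C → F / C → C '-' '-' on { 'num' }; C → E F / C → f C f on { 'f' }; C → E F / C → C '-' '-' on { '*', 'f' }; C → E F / C → '*' '*' on { '*' }; C → f C f / C → C '-' '-' on { 'f' }; C → C '-' '-' / C → '*' '*' on { '*' }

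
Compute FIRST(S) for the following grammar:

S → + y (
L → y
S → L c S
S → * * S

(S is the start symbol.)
To compute FIRST(S), examine every production with S on the left-hand side, reading each right-hand side left to right until a non-nullable symbol is reached.

FIRST sets of the other non-terminals involved (by the same procedure, iterated to a fixed point):
  FIRST(L) = { 'y' }

From S → + y (:
  - '+' is a terminal: add '+' and stop
From S → L c S:
  - L is a non-terminal: add FIRST(L) \ {ε} = { 'y' }
    L is not nullable, so stop
From S → * * S:
  - '*' is a terminal: add '*' and stop

Collecting: FIRST(S) = { '*', '+', 'y' }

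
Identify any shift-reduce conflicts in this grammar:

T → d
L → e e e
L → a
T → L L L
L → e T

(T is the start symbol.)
Augment with T' → T and build the canonical LR(0) collection (I0 = CLOSURE({[T' → . T]}), then GOTO on every symbol after a dot until no new states appear). It has 11 states:
  I0: { [L → . a], [L → . e T], [L → . e e e], [T → . L L L], [T → . d], [T' → . T] }  — shift
  I1: { [L → . a], [L → . e T], [L → . e e e], [T → L . L L] }  — shift
  I2: { [T' → T .] }  — accept
  I3: { [L → a .] }  — reduce
  I4: { [T → d .] }  — reduce
  I5: { [L → . a], [L → . e T], [L → . e e e], [L → e . T], [L → e . e e], [T → . L L L], [T → . d] }  — shift
  I6: { [L → e T .] }  — reduce
  I7: { [L → . a], [L → . e T], [L → . e e e], [L → e . T], [L → e . e e], [L → e e . e], [T → . L L L], [T → . d] }  — shift
  I8: { [L → . a], [L → . e T], [L → . e e e], [L → e . T], [L → e . e e], [L → e e . e], [L → e e e .], [T → . L L L], [T → . d] }  — shift, reduce
  I9: { [L → . a], [L → . e T], [L → . e e e], [T → L L . L] }  — shift
  I10: { [T → L L L .] }  — reduce

I8 contains reduce item [L → e e e .] and shift items [L → . a], [L → . e T], [L → . e e e], [L → e . e e], [L → e e . e], [T → . d] — shift-reduce conflict.

Answer: Yes — I8: [L → e e e .] vs [L → . a]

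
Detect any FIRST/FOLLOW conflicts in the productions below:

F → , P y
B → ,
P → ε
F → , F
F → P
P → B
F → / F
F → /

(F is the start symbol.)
No FIRST/FOLLOW conflicts.

A FIRST/FOLLOW conflict occurs when a non-terminal N has a nullable alternative N → β (β ⇒* ε) and another alternative N → α with FIRST(α) ∩ FOLLOW(N) ≠ ∅: on such a lookahead the parser cannot decide between expanding α and letting N vanish via β.

Nullable non-terminals: F, P.
FIRST sets used below: FIRST(P) = { ',', ε }, FIRST(B) = { ',' }

F: nullable alternative(s) F → P; FOLLOW(F) = { $ }
  F → , P y: FIRST \ {ε} = { ',' } — disjoint from FOLLOW(F)
  F → , F: FIRST \ {ε} = { ',' } — disjoint from FOLLOW(F)
  F → P: FIRST \ {ε} = { ',' } — this is the only nullable alternative, skip
  F → / F: FIRST \ {ε} = { '/' } — disjoint from FOLLOW(F)
  F → /: FIRST \ {ε} = { '/' } — disjoint from FOLLOW(F)

P: nullable alternative(s) P → ε; FOLLOW(P) = { $, 'y' }
  P → ε: FIRST \ {ε} = { } — this is the only nullable alternative, skip
  P → B: FIRST \ {ε} = { ',' } — disjoint from FOLLOW(P)

B has no nullable alternative, so no FIRST/FOLLOW check is needed there.

No FIRST/FOLLOW conflicts found.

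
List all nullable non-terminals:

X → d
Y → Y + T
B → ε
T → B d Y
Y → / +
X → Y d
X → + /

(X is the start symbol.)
ε-productions: B → ε
So B is immediately nullable.
No further non-terminal can be added: every production for the remaining non-terminals contains a terminal or a non-nullable non-terminal.
Nullable = { 'B' }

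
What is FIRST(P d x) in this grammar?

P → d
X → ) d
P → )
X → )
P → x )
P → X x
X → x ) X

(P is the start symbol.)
{ ')', 'd', 'x' }

FIRST sets of the non-terminals involved (from the grammar, by fixed-point iteration):
  FIRST(P) = { ')', 'd', 'x' }

To compute FIRST(P d x), process the symbols left to right:
Symbol P is a non-terminal. Add FIRST(P) \ {ε} = { ')', 'd', 'x' }
P is not nullable (ε ∉ FIRST(P)), so stop here.
FIRST(P d x) = { ')', 'd', 'x' }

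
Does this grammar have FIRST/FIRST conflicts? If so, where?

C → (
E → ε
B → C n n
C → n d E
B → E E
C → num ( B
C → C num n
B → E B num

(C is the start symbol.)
A FIRST/FIRST conflict occurs when two productions N → α and N → β for the same non-terminal have FIRST(α) ∩ FIRST(β) ≠ ∅ (with ε ∈ FIRST of a nullable right-hand side, so two nullable alternatives also conflict).

FIRST sets of the non-terminals at (or reachable through a nullable prefix from) the front of some alternative:
  FIRST(C) = { '(', 'n', 'num' }
  FIRST(E) = { ε }
  FIRST(B) = { '(', 'n', 'num', ε }

Productions for C:
  C → (: FIRST = { '(' }
  C → n d E: FIRST = { 'n' }
  C → num ( B: FIRST = { 'num' }
  C → C num n: FIRST = { '(', 'n', 'num' }
Productions for B:
  B → C n n: FIRST = { '(', 'n', 'num' }
  B → E E: FIRST = { ε }
  B → E B num: FIRST = { '(', 'n', 'num' }
E has only one production, so no FIRST/FIRST conflict is possible there.

Conflict for C: C → ( and C → C num n
  Overlap: { '(' }
Conflict for C: C → n d E and C → C num n
  Overlap: { 'n' }
Conflict for C: C → num ( B and C → C num n
  Overlap: { 'num' }
Conflict for B: B → C n n and B → E B num
  Overlap: { '(', 'n', 'num' }

Answer: Yes. C → '(' / C → C num n on { '(' }; C → n d E / C → C num n on { 'n' }; C → num '(' B / C → C num n on { 'num' }; B → C n n / B → E B num on { '(', 'n', 'num' }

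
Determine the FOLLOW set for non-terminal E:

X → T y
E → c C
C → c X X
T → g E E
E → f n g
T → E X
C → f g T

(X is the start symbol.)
{ 'c', 'f', 'g', 'y' }

In T → g E E: E is followed by E, add FIRST(E) \ {ε} = { 'c', 'f' }
In T → g E E: E is at the end, add FOLLOW(T)
In T → E X: E is followed by X, add FIRST(X) \ {ε} = { 'c', 'f', 'g' }

The FOLLOW sets referred to above (computed the same way, to a fixed point):
  FOLLOW(T) = { 'c', 'f', 'g', 'y' }

Taking the union: FOLLOW(E) = { 'c', 'f', 'g', 'y' }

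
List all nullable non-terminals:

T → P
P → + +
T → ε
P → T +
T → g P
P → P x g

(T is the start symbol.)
{ 'T' }

A non-terminal is nullable if it can derive ε (the empty string): either it has an ε-production, or it has a production whose right-hand side consists entirely of nullable non-terminals.

ε-productions: T → ε
So T is immediately nullable.
No further non-terminal can be added: every production for the remaining non-terminals contains a terminal or a non-nullable non-terminal.
Nullable = { 'T' }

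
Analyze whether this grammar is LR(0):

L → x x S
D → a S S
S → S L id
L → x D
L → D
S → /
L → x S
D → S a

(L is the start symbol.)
A grammar is LR(0) if no state in the canonical LR(0) collection has:
  - both a shift item (dot before a terminal) and a complete item (shift-reduce conflict), or
  - two or more complete items (reduce-reduce conflict; the accept item [L' → L .] counts as a complete item here).

Augment with L' → L and build the canonical LR(0) collection (I0 = CLOSURE({[L' → . L]}), then GOTO on every symbol after a dot until no new states appear). It has 16 states:
  I0: { [D → . S a], [D → . a S S], [L → . D], [L → . x D], [L → . x S], [L → . x x S], [L' → . L], [S → . /], [S → . S L id] }  — shift
  I1: { [S → / .] }  — reduce
  I2: { [L → D .] }  — reduce
  I3: { [L' → L .] }  — accept
  I4: { [D → . S a], [D → . a S S], [D → S . a], [L → . D], [L → . x D], [L → . x S], [L → . x x S], [S → . /], [S → . S L id], [S → S . L id] }  — shift
  I5: { [D → a . S S], [S → . /], [S → . S L id] }  — shift
  I6: { [D → . S a], [D → . a S S], [L → x . D], [L → x . S], [L → x . x S], [S → . /], [S → . S L id] }  — shift
  I7: { [L → x D .] }  — reduce
  I8: { [D → . S a], [D → . a S S], [D → S . a], [L → . D], [L → . x D], [L → . x S], [L → . x x S], [L → x S .], [S → . /], [S → . S L id], [S → S . L id] }  — shift, reduce
  I9: { [L → x x . S], [S → . /], [S → . S L id] }  — shift
  I10: { [D → . S a], [D → . a S S], [L → . D], [L → . x D], [L → . x S], [L → . x x S], [L → x x S .], [S → . /], [S → . S L id], [S → S . L id] }  — shift, reduce
  I11: { [S → S L . id] }  — shift
  I12: { [S → S L id .] }  — reduce
  I13: { [D → S a .], [D → a . S S], [S → . /], [S → . S L id] }  — shift, reduce
  I14: { [D → . S a], [D → . a S S], [D → a S . S], [L → . D], [L → . x D], [L → . x S], [L → . x x S], [S → . /], [S → . S L id], [S → S . L id] }  — shift
  I15: { [D → . S a], [D → . a S S], [D → S . a], [D → a S S .], [L → . D], [L → . x D], [L → . x S], [L → . x x S], [S → . /], [S → . S L id], [S → S . L id] }  — shift, reduce

Conflict in state I8:
  Shift-reduce conflict between [L → x S .] and [D → S . a]
So the grammar is NOT LR(0).

Answer: No. Shift-reduce conflict between [L → x S .] and [D → S . a]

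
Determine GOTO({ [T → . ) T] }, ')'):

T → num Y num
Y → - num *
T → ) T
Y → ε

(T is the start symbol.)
{ [T → ) . T], [T → . ) T], [T → . num Y num] }

GOTO(I, ')') = CLOSURE({ [A → αX.β] : [A → α.Xβ] ∈ I, X = ')' })

Items with dot before ')', with the dot advanced:
  [T → . ) T] → [T → ) . T]
Closure of the advanced items:
  [T → ) . T] has the dot before T: add [T → . num Y num], [T → . ) T]

GOTO = { [T → ) . T], [T → . ) T], [T → . num Y num] }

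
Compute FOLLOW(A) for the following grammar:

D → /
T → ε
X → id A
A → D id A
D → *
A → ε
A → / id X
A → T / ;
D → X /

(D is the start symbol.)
To compute FOLLOW(A), find every occurrence of A on a right-hand side N → α A β: add FIRST(β) \ {ε}, and if β is empty or nullable also add FOLLOW(N). Iterate to a fixed point.

In X → id A: A is at the end, add FOLLOW(X)
In A → D id A: A is at the end; this adds FOLLOW(A) to itself — nothing new

The FOLLOW sets referred to above (computed the same way, to a fixed point):
  FOLLOW(X) = { '/' }

Taking the union: FOLLOW(A) = { '/' }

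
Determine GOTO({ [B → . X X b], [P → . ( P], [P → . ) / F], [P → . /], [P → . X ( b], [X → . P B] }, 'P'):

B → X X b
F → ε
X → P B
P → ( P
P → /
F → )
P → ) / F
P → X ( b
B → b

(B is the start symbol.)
GOTO(I, 'P') = CLOSURE({ [A → αX.β] : [A → α.Xβ] ∈ I, X = 'P' })

Items with dot before 'P', with the dot advanced:
  [X → . P B] → [X → P . B]
Closure of the advanced items:
  [X → P . B] has the dot before B: add [B → . X X b], [B → . b]
  [B → . X X b] has the dot before X: add [X → . P B]
  [X → . P B] has the dot before P: add [P → . ( P], [P → . /], [P → . ) / F], [P → . X ( b]

GOTO = { [B → . X X b], [B → . b], [P → . ( P], [P → . ) / F], [P → . /], [P → . X ( b], [X → . P B], [X → P . B] }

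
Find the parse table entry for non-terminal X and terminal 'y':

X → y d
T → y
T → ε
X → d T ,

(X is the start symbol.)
X → y d

To find M[X, 'y'], we find productions for X where 'y' is in the predict set (PREDICT(N → α) = (FIRST(α) \ {ε}) ∪ (FOLLOW(N) if α ⇒* ε)).

X → y d: PREDICT = { 'y' }
  'y' is in predict set, so this production goes in M[X, 'y']
X → d T ,: PREDICT = { 'd' }

M[X, 'y'] = X → y d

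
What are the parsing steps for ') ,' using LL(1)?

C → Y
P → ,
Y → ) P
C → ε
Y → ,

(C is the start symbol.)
LL(1) parsing maintains a stack (initially the start symbol over $) and the input. At each step: if the stack top is a terminal, match it against the current input token; if it is a non-terminal N, replace it with the RHS of M[N, lookahead] (the unique production whose predict set contains the lookahead).

Stack is shown with the top on the left.

Stack  Input  Action
--------------------
C $    ) , $  output C → Y
Y $    ) , $  output Y → ) P
) P $  ) , $  match ')'
P $    , $    output P → ,
, $    , $    match ','
$      $      accept

The string is accepted.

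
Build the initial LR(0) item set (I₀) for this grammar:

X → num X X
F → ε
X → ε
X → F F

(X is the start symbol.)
{ [F → .], [X → . F F], [X → . num X X], [X → .], [X' → . X] }

First, augment the grammar with X' → X
I₀ = CLOSURE({ [X' → . X] }):
  [X' → . X] has the dot before X: add [X → . num X X], [X → .], [X → . F F]
  [X → . F F] has the dot before F: add [F → .]
No further items can be added.

I₀ = { [F → .], [X → . F F], [X → . num X X], [X → .], [X' → . X] }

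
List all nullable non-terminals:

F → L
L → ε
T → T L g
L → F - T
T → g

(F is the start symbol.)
{ 'F', 'L' }

A non-terminal is nullable if it can derive ε (the empty string): either it has an ε-production, or it has a production whose right-hand side consists entirely of nullable non-terminals.

ε-productions: L → ε
So L is immediately nullable.
F → L: every symbol on the right is nullable, so F is nullable too.
No further non-terminal can be added: every production for the remaining non-terminals contains a terminal or a non-nullable non-terminal.
Nullable = { 'F', 'L' }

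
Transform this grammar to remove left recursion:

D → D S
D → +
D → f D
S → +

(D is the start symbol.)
D → + D'
D → f D D'
D' → S D'
D' → ε
S → +

D is directly left-recursive. The standard transformation for
  A → A α₁ | ... | A α_m | β₁ | ... | β_n
is
  A  → β₁ A' | ... | β_n A'
  A' → α₁ A' | ... | α_m A' | ε

D → + becomes D → + D'
D → f D becomes D → f D D'
D → D S becomes D' → S D'
Add D' → ε

Productions for other non-terminals are unchanged:
  S → +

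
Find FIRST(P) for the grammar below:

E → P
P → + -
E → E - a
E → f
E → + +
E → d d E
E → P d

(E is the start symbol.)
{ '+' }

From P → + -:
  - '+' is a terminal: add '+' and stop

Collecting: FIRST(P) = { '+' }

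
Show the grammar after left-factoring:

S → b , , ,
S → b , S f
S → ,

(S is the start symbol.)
Left-factoring transforms A → αβ₁ | αβ₂ into A → αA' and A' → β₁ | β₂
(α is the longest common prefix among the alternatives). Repeat until
no nonterminal has two alternatives with a common prefix.

Round 1: S has alternatives sharing prefix 'b ,'. Introduce S': S → b , S'
  Add: S' → , ,
  Add: S' → S f

No remaining common prefixes — done.

Resulting grammar:
S → b , S'
S' → , ,
S' → S f
S → ,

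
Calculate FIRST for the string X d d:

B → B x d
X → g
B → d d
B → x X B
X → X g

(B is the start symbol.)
{ 'g' }

FIRST sets of the non-terminals involved (from the grammar, by fixed-point iteration):
  FIRST(X) = { 'g' }

To compute FIRST(X d d), process the symbols left to right:
Symbol X is a non-terminal. Add FIRST(X) \ {ε} = { 'g' }
X is not nullable (ε ∉ FIRST(X)), so stop here.
FIRST(X d d) = { 'g' }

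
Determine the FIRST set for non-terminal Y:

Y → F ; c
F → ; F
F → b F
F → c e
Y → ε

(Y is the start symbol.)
{ ';', 'b', 'c', ε }

To compute FIRST(Y), examine every production with Y on the left-hand side, reading each right-hand side left to right until a non-nullable symbol is reached.

FIRST sets of the other non-terminals involved (by the same procedure, iterated to a fixed point):
  FIRST(F) = { ';', 'b', 'c' }

From Y → F ; c:
  - F is a non-terminal: add FIRST(F) \ {ε} = { ';', 'b', 'c' }
    F is not nullable, so stop
From Y → ε:
  - ε-production, so ε ∈ FIRST(Y)

Collecting: FIRST(Y) = { ';', 'b', 'c', ε }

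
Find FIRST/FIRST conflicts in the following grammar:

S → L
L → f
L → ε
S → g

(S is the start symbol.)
No FIRST/FIRST conflicts.

FIRST sets of the non-terminals at (or reachable through a nullable prefix from) the front of some alternative:
  FIRST(L) = { 'f', ε }

Productions for S:
  S → L: FIRST = { 'f', ε }
  S → g: FIRST = { 'g' }
Productions for L:
  L → f: FIRST = { 'f' }
  L → ε: FIRST = { ε }

All alternatives of each non-terminal have pairwise disjoint FIRST sets.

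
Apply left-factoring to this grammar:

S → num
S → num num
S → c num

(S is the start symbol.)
Left-factoring transforms A → αβ₁ | αβ₂ into A → αA' and A' → β₁ | β₂
(α is the longest common prefix among the alternatives). Repeat until
no nonterminal has two alternatives with a common prefix.

Round 1: S has alternatives sharing prefix 'num'. Introduce S': S → num S'
  Add: S' → ε
  Add: S' → num

No remaining common prefixes — done.

Resulting grammar:
S → num S'
S' → ε
S' → num
S → c num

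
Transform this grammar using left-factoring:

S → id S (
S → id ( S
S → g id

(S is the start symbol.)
Left-factoring transforms A → αβ₁ | αβ₂ into A → αA' and A' → β₁ | β₂
(α is the longest common prefix among the alternatives). Repeat until
no nonterminal has two alternatives with a common prefix.

Round 1: S has alternatives sharing prefix 'id'. Introduce S': S → id S'
  Add: S' → S (
  Add: S' → ( S

No remaining common prefixes — done.

Resulting grammar:
S → id S'
S' → S (
S' → ( S
S → g id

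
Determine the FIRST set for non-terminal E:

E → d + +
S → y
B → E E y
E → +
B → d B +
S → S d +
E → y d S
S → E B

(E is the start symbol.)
To compute FIRST(E), examine every production with E on the left-hand side, reading each right-hand side left to right until a non-nullable symbol is reached.

From E → d + +:
  - d is a terminal: add 'd' and stop
From E → +:
  - '+' is a terminal: add '+' and stop
From E → y d S:
  - y is a terminal: add 'y' and stop

Collecting: FIRST(E) = { '+', 'd', 'y' }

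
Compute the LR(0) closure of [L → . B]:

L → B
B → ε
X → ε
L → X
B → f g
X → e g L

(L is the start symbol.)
To compute CLOSURE, for each item [A → α.Bβ] where B is a non-terminal, add [B → .γ] for all productions B → γ; repeat for the newly added items until nothing changes.

Start with: [L → . B]
  [L → . B] has the dot before B: add [B → .], [B → . f g]
No further items can be added.

CLOSURE = { [B → . f g], [B → .], [L → . B] }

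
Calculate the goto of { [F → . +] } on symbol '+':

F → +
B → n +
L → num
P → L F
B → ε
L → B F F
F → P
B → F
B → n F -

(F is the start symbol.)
{ [F → + .] }

GOTO(I, '+') = CLOSURE({ [A → αX.β] : [A → α.Xβ] ∈ I, X = '+' })

Items with dot before '+', with the dot advanced:
  [F → . +] → [F → + .]
Closure adds nothing (no advanced item has the dot before a non-terminal).

GOTO = { [F → + .] }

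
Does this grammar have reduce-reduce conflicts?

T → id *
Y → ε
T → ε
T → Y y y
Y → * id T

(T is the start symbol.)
Yes — I0: [T → .] vs [Y → .]; I8: [T → .] vs [Y → .]

Augment with T' → T and build the canonical LR(0) collection (I0 = CLOSURE({[T' → . T]}), then GOTO on every symbol after a dot until no new states appear). It has 10 states:
  I0: { [T → . Y y y], [T → . id *], [T → .], [T' → . T], [Y → . * id T], [Y → .] }  — shift, 2 reduces
  I1: { [Y → * . id T] }  — shift
  I2: { [T' → T .] }  — accept
  I3: { [T → Y . y y] }  — shift
  I4: { [T → id . *] }  — shift
  I5: { [T → id * .] }  — reduce
  I6: { [T → Y y . y] }  — shift
  I7: { [T → Y y y .] }  — reduce
  I8: { [T → . Y y y], [T → . id *], [T → .], [Y → * id . T], [Y → . * id T], [Y → .] }  — shift, 2 reduces
  I9: { [Y → * id T .] }  — reduce

I0 contains complete items [T → .], [Y → .] — reduce-reduce conflict.
I8 contains complete items [T → .], [Y → .] — reduce-reduce conflict.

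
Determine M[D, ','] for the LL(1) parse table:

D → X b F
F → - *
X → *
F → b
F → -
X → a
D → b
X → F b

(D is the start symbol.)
To find M[D, ','], we find productions for D where ',' is in the predict set (PREDICT(N → α) = (FIRST(α) \ {ε}) ∪ (FOLLOW(N) if α ⇒* ε)).

Relevant sets:
  FIRST(X) = { '*', '-', 'a', 'b' }

D → X b F: PREDICT = { '*', '-', 'a', 'b' }
D → b: PREDICT = { 'b' }

M[D, ','] is empty (no production applies)

Answer: Empty (error entry)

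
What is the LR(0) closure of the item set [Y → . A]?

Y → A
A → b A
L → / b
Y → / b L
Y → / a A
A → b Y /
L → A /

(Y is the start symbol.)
Start with: [Y → . A]
  [Y → . A] has the dot before A: add [A → . b A], [A → . b Y /]
No further items can be added.

CLOSURE = { [A → . b A], [A → . b Y /], [Y → . A] }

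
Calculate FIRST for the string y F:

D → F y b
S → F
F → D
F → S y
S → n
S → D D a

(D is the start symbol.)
{ 'y' }

To compute FIRST(y F), process the symbols left to right:
Symbol y is a terminal. Add 'y' and stop.
FIRST(y F) = { 'y' }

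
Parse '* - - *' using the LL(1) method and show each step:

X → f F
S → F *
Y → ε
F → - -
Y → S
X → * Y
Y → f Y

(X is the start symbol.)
LL(1) parsing maintains a stack (initially the start symbol over $) and the input. At each step: if the stack top is a terminal, match it against the current input token; if it is a non-terminal N, replace it with the RHS of M[N, lookahead] (the unique production whose predict set contains the lookahead).

Stack is shown with the top on the left.

Stack    Input      Action
--------------------------
X $      * - - * $  output X → * Y
* Y $    * - - * $  match '*'
Y $      - - * $    output Y → S
S $      - - * $    output S → F *
F * $    - - * $    output F → - -
- - * $  - - * $    match '-'
- * $    - * $      match '-'
* $      * $        match '*'
$        $          accept

The string is accepted.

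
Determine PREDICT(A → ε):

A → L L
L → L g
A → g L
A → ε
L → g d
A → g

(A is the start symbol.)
PREDICT(A → ε) = (FIRST(RHS) \ {ε}) ∪ (FOLLOW(A) if ε ∈ FIRST(RHS), i.e. RHS ⇒* ε)
The right-hand side is ε (FIRST(ε) = { ε }), so the predict set is FOLLOW(A) = { $ }
PREDICT(A → ε) = { $ }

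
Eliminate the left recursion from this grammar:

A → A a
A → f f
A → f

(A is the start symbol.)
A is directly left-recursive. The standard transformation for
  A → A α₁ | ... | A α_m | β₁ | ... | β_n
is
  A  → β₁ A' | ... | β_n A'
  A' → α₁ A' | ... | α_m A' | ε

A → f f becomes A → f f A'
A → f becomes A → f A'
A → A a becomes A' → a A'
Add A' → ε

Resulting grammar:
A → f f A'
A → f A'
A' → a A'
A' → ε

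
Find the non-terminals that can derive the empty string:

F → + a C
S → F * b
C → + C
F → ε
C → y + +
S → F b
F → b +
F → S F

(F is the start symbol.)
{ 'F' }

ε-productions: F → ε
So F is immediately nullable.
No further non-terminal can be added: every production for the remaining non-terminals contains a terminal or a non-nullable non-terminal.
Nullable = { 'F' }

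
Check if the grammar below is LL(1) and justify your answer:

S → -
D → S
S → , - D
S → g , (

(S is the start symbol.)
Yes, the grammar is LL(1).

For S:
  PREDICT(S → '-') = { '-' }
  PREDICT(S → ',' '-' D) = { ',' }
  PREDICT(S → g ',' '(') = { 'g' }
D has a single production, so nothing to check there.

All predict sets are disjoint. The grammar IS LL(1).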